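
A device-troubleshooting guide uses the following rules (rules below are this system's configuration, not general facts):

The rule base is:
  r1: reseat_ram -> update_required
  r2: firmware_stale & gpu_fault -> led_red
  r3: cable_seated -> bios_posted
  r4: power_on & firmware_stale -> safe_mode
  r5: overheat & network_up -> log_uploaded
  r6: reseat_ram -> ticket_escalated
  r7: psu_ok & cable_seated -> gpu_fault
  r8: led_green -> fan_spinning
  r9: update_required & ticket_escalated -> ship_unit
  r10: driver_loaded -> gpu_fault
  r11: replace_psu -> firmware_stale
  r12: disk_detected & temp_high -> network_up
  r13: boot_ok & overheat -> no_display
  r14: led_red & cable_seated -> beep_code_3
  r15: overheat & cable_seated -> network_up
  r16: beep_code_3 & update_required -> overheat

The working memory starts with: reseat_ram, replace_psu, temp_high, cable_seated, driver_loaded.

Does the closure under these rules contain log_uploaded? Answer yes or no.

Round 1 fires r1, r3, r6, r10, r11, giving update_required, bios_posted, ticket_escalated, gpu_fault, firmware_stale.
Round 2 fires r2, r9, giving led_red, ship_unit.
Round 3 fires r14, giving beep_code_3.
Round 4 fires r16, giving overheat.
Round 5 fires r15, giving network_up.
Round 6 fires r5, giving log_uploaded.
log_uploaded appears in round 6, so it is derivable.

yes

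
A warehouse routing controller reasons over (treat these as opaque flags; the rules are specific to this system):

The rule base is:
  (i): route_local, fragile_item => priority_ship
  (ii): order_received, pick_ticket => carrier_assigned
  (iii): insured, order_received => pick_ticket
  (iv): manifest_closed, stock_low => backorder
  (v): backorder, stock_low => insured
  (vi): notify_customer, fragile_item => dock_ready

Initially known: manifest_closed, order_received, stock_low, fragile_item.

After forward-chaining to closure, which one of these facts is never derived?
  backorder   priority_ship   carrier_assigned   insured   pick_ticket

Round 1 fires (iv), giving backorder.
Round 2 fires (v), giving insured.
Round 3 fires (iii), giving pick_ticket.
Round 4 fires (ii), giving carrier_assigned.
Derived: carrier_assigned (round 4), backorder (round 1), insured (round 2), pick_ticket (round 3). priority_ship never appears in any round.

priority_ship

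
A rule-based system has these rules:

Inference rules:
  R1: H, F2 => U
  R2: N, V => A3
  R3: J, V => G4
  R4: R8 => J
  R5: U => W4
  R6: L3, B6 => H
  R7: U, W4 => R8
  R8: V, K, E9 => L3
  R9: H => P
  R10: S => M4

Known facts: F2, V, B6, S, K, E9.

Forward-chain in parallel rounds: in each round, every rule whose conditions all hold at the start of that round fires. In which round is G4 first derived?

Round 1: R8 [V, K, E9 => L3]; R10 [S => M4]. Adds L3, M4.
Round 2: R6 [L3, B6 => H]. Adds H.
Round 3: R1 [H, F2 => U]; R9 [H => P]. Adds U, P.
Round 4: R5 [U => W4]. Adds W4.
Round 5: R7 [U, W4 => R8]. Adds R8.
Round 6: R4 [R8 => J]. Adds J.
Round 7: R3 [J, V => G4]. Adds G4.
G4 first appears in round 7.

7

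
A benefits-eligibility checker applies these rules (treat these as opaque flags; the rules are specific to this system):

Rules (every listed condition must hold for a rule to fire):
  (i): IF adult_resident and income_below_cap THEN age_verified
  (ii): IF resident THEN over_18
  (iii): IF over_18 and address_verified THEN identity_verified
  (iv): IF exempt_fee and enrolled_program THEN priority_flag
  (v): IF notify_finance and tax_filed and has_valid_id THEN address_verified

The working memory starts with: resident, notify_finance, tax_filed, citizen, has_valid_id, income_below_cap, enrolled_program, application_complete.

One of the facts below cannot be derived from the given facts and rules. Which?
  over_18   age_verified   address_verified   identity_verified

Round 1 — (ii), (v), derive over_18, address_verified.
Round 2 — (iii), derive identity_verified.
Derived: address_verified (round 1), over_18 (round 1), identity_verified (round 2). age_verified never appears in any round.

age_verified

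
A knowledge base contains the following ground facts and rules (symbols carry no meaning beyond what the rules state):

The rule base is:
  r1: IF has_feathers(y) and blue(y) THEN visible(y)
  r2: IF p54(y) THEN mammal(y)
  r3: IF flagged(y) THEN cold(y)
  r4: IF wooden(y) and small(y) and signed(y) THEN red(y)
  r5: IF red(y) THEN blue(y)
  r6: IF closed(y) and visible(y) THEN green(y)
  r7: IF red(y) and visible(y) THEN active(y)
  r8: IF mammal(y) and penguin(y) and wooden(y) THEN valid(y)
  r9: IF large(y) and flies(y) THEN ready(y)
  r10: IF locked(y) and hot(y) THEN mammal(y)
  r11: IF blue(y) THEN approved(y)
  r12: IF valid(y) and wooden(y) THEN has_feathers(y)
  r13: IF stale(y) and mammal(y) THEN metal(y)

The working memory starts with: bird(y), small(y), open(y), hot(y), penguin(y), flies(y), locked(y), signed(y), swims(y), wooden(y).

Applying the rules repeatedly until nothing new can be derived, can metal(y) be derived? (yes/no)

no

Round 1: r4 [IF wooden(y) and small(y) and signed(y) THEN red(y)]; r10 [IF locked(y) and hot(y) THEN mammal(y)]. Adds red(y), mammal(y).
Round 2: r5 [IF red(y) THEN blue(y)]; r8 [IF mammal(y) and penguin(y) and wooden(y) THEN valid(y)]. Adds blue(y), valid(y).
Round 3: r11 [IF blue(y) THEN approved(y)]; r12 [IF valid(y) and wooden(y) THEN has_feathers(y)]. Adds approved(y), has_feathers(y).
Round 4: r1 [IF has_feathers(y) and blue(y) THEN visible(y)]. Adds visible(y).
Round 5: r7 [IF red(y) and visible(y) THEN active(y)]. Adds active(y).
Fixed point reached. metal(y) is concluded only by r13; r13 needs stale(y) (never derived).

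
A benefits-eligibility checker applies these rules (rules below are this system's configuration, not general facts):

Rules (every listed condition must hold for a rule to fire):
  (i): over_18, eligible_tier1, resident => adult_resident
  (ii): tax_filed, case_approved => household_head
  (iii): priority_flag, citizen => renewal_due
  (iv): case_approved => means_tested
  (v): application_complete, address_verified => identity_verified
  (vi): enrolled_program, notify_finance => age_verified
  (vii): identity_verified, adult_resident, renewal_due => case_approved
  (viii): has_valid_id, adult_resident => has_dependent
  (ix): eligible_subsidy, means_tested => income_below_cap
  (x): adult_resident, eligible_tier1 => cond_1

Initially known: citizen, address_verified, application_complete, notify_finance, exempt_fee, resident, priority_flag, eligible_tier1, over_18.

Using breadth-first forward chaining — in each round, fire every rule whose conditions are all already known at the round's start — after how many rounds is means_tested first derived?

Round 1 — (i), (iii), (v), derive adult_resident, renewal_due, identity_verified.
Round 2 — (vii), (x), derive case_approved, cond_1.
Round 3 — (iv), derive means_tested.
means_tested first appears in round 3.

3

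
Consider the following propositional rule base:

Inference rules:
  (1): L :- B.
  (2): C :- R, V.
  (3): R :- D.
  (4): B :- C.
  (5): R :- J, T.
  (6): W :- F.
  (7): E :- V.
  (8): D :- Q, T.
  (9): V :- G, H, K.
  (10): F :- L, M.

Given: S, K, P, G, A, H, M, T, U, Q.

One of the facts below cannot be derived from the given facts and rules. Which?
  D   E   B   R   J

J

Round 1 fires (8), (9), giving D, V.
Round 2 fires (3), (7), giving R, E.
Round 3 fires (2), giving C.
Round 4 fires (4), giving B.
Round 5 fires (1), giving L.
Round 6 fires (10), giving F.
Round 7 fires (6), giving W.
Derived: R (round 2), B (round 4), E (round 2), D (round 1). J never appears in any round.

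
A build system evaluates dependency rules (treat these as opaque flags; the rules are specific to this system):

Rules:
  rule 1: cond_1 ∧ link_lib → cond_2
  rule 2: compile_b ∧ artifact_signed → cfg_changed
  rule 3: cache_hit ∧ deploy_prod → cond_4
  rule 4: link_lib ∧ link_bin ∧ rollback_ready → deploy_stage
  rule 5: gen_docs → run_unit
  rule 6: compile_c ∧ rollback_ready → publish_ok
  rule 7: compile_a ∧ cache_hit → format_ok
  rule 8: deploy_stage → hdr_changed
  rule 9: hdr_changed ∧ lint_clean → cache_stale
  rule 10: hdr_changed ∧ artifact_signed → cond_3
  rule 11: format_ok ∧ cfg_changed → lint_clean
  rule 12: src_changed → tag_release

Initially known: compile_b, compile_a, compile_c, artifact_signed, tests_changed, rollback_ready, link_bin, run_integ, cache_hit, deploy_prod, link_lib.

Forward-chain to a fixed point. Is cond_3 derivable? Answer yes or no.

yes

Round 1 fires rule 2, rule 3, rule 4, rule 6, rule 7, giving cfg_changed, cond_4, deploy_stage, publish_ok, format_ok.
Round 2 fires rule 8, rule 11, giving hdr_changed, lint_clean.
Round 3 fires rule 9, rule 10, giving cache_stale, cond_3.
cond_3 appears in round 3, so it is derivable.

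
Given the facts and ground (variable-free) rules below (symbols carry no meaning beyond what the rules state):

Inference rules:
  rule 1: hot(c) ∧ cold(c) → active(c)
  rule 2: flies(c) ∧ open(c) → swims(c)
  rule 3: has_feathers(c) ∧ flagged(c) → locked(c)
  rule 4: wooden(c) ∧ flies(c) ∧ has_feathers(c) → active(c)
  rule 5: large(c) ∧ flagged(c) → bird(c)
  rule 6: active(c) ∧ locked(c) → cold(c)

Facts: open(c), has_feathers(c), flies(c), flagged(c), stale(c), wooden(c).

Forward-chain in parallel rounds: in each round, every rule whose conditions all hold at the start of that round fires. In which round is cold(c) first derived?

2

Round 1 — rule 2, rule 3, rule 4, derive swims(c), locked(c), active(c).
Round 2 — rule 6, derive cold(c).
cold(c) first appears in round 2.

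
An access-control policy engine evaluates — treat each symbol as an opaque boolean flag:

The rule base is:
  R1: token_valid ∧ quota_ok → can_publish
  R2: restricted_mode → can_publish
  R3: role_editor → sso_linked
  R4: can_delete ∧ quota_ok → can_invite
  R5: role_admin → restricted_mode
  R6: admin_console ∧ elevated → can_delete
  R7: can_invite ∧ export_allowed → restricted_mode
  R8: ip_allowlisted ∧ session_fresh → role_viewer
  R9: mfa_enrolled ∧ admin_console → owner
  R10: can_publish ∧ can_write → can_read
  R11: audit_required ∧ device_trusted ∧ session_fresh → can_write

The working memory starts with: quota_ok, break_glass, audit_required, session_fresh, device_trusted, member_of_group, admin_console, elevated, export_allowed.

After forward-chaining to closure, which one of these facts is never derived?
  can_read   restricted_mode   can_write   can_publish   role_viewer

[1] R6 [admin_console ∧ elevated → can_delete]; R11 [audit_required ∧ device_trusted ∧ session_fresh → can_write]. ⇒ new: can_delete, can_write.
[2] R4 [can_delete ∧ quota_ok → can_invite]. ⇒ new: can_invite.
[3] R7 [can_invite ∧ export_allowed → restricted_mode]. ⇒ new: restricted_mode.
[4] R2 [restricted_mode → can_publish]. ⇒ new: can_publish.
[5] R10 [can_publish ∧ can_write → can_read]. ⇒ new: can_read.
Derived: restricted_mode (round 3), can_write (round 1), can_read (round 5), can_publish (round 4). role_viewer never appears in any round.

role_viewer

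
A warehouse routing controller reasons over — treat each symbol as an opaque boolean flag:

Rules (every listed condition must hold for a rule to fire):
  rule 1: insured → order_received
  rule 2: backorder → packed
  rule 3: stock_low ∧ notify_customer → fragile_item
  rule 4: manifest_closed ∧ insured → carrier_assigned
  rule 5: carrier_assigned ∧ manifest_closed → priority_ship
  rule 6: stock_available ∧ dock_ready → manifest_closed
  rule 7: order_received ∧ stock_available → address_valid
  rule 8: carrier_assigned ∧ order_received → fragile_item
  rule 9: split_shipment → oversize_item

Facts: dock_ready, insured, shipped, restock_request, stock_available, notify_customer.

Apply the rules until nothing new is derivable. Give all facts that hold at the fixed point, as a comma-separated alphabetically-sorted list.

address_valid, carrier_assigned, dock_ready, fragile_item, insured, manifest_closed, notify_customer, order_received, priority_ship, restock_request, shipped, stock_available

Round 1 — rule 1, rule 6, derive order_received, manifest_closed.
Round 2 — rule 4, rule 7, derive carrier_assigned, address_valid.
Round 3 — rule 5, rule 8, derive priority_ship, fragile_item.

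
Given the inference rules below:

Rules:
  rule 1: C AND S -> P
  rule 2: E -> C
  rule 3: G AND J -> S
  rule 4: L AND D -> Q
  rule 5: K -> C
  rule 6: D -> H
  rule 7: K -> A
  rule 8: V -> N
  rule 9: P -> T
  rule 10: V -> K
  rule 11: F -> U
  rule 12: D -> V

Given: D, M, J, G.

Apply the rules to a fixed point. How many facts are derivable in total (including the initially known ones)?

[1] rule 3 [G AND J -> S]; rule 6 [D -> H]; rule 12 [D -> V]. ⇒ new: S, H, V.
[2] rule 8 [V -> N]; rule 10 [V -> K]. ⇒ new: N, K.
[3] rule 5 [K -> C]; rule 7 [K -> A]. ⇒ new: C, A.
[4] rule 1 [C AND S -> P]. ⇒ new: P.
[5] rule 9 [P -> T]. ⇒ new: T.
Closure: {A, C, D, G, H, J, K, M, N, P, S, T, V} — 13 facts.

13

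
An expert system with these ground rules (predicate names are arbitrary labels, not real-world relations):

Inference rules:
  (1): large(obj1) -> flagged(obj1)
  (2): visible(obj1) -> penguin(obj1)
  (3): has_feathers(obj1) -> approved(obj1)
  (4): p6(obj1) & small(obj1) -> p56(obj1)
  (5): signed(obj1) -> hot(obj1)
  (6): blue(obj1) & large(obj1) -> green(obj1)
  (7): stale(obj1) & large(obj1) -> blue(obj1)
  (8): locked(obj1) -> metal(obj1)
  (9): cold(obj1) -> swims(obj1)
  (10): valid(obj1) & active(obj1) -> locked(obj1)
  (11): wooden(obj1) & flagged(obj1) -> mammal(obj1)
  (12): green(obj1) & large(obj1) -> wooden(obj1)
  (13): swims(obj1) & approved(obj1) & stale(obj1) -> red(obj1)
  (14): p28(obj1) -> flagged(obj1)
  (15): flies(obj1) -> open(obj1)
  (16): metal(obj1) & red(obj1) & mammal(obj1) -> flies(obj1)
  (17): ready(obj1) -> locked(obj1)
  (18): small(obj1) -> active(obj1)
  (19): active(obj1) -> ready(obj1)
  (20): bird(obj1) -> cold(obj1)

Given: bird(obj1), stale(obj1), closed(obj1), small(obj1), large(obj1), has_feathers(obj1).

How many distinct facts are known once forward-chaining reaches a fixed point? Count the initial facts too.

Round 1 — (1), (3), (7), (18), (20), derive flagged(obj1), approved(obj1), blue(obj1), active(obj1), cold(obj1).
Round 2 — (6), (9), (19), derive green(obj1), swims(obj1), ready(obj1).
Round 3 — (12), (13), (17), derive wooden(obj1), red(obj1), locked(obj1).
Round 4 — (8), (11), derive metal(obj1), mammal(obj1).
Round 5 — (16), derive flies(obj1).
Round 6 — (15), derive open(obj1).
Closure: {active(obj1), approved(obj1), bird(obj1), blue(obj1), closed(obj1), cold(obj1), flagged(obj1), flies(obj1), green(obj1), has_feathers(obj1), large(obj1), locked(obj1), mammal(obj1), metal(obj1), open(obj1), ready(obj1), red(obj1), small(obj1), stale(obj1), swims(obj1), wooden(obj1)} — 21 facts.

21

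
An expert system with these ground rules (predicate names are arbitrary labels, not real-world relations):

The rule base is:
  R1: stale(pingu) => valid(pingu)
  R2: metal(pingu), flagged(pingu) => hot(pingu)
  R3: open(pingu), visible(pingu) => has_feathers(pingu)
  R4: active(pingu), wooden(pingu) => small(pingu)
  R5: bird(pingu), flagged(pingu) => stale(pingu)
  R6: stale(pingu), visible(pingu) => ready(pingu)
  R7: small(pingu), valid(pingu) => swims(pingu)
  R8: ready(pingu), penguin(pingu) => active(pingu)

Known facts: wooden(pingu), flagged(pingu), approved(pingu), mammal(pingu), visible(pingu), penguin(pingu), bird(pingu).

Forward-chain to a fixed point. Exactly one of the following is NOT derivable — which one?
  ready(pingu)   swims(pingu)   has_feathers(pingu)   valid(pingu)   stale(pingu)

has_feathers(pingu)

[1] R5 [bird(pingu), flagged(pingu) => stale(pingu)]. ⇒ new: stale(pingu).
[2] R1 [stale(pingu) => valid(pingu)]; R6 [stale(pingu), visible(pingu) => ready(pingu)]. ⇒ new: valid(pingu), ready(pingu).
[3] R8 [ready(pingu), penguin(pingu) => active(pingu)]. ⇒ new: active(pingu).
[4] R4 [active(pingu), wooden(pingu) => small(pingu)]. ⇒ new: small(pingu).
[5] R7 [small(pingu), valid(pingu) => swims(pingu)]. ⇒ new: swims(pingu).
Derived: swims(pingu) (round 5), ready(pingu) (round 2), valid(pingu) (round 2), stale(pingu) (round 1). has_feathers(pingu) never appears in any round.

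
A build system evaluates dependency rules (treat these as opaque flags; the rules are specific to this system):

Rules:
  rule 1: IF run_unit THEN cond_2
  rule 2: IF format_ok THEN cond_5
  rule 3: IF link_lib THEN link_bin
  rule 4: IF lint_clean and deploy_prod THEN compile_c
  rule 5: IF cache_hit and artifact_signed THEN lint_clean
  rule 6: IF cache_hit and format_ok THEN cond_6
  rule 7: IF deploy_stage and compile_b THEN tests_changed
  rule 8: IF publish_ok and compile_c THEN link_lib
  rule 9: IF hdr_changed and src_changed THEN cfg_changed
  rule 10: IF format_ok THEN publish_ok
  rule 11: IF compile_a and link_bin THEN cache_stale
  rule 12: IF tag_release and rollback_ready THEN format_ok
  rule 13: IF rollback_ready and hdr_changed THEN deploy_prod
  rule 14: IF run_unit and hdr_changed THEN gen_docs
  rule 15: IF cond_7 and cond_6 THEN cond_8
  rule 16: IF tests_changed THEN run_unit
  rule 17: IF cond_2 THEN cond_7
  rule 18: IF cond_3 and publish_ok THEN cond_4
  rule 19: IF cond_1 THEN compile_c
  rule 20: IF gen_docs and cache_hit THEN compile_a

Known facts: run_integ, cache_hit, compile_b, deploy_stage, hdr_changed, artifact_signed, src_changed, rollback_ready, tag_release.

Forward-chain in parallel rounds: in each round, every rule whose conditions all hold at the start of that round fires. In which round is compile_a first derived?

4

Round 1 fires rule 5, rule 7, rule 9, rule 12, rule 13, giving lint_clean, tests_changed, cfg_changed, format_ok, deploy_prod.
Round 2 fires rule 2, rule 4, rule 6, rule 10, rule 16, giving cond_5, compile_c, cond_6, publish_ok, run_unit.
Round 3 fires rule 1, rule 8, rule 14, giving cond_2, link_lib, gen_docs.
Round 4 fires rule 3, rule 17, rule 20, giving link_bin, cond_7, compile_a.
compile_a first appears in round 4.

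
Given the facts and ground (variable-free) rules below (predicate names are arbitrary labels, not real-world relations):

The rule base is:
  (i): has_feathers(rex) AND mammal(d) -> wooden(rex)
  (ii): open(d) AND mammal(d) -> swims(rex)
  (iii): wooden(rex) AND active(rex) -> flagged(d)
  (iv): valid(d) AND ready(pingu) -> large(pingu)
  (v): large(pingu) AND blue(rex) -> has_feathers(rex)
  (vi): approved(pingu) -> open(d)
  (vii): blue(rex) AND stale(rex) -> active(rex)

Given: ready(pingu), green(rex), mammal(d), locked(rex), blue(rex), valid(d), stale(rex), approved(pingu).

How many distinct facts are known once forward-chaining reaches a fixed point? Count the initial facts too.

Round 1 fires (iv), (vi), (vii), giving large(pingu), open(d), active(rex).
Round 2 fires (ii), (v), giving swims(rex), has_feathers(rex).
Round 3 fires (i), giving wooden(rex).
Round 4 fires (iii), giving flagged(d).
Closure: {active(rex), approved(pingu), blue(rex), flagged(d), green(rex), has_feathers(rex), large(pingu), locked(rex), mammal(d), open(d), ready(pingu), stale(rex), swims(rex), valid(d), wooden(rex)} — 15 facts.

15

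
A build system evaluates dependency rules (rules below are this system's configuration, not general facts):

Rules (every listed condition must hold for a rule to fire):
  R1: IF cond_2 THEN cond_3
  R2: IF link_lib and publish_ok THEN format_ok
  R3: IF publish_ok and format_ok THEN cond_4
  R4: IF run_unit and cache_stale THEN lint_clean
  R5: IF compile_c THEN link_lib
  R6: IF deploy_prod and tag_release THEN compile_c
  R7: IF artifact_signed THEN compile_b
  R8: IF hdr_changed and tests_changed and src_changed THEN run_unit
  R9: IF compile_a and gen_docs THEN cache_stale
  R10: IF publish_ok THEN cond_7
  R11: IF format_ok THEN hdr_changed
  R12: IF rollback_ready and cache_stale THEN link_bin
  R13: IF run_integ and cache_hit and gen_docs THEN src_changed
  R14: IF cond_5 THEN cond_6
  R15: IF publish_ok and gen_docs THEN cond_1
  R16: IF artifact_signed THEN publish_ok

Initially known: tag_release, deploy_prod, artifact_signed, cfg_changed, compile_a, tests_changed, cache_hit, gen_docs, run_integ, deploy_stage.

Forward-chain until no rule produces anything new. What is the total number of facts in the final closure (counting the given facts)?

Round 1: R6 [IF deploy_prod and tag_release THEN compile_c]; R7 [IF artifact_signed THEN compile_b]; R9 [IF compile_a and gen_docs THEN cache_stale]; R13 [IF run_integ and cache_hit and gen_docs THEN src_changed]; R16 [IF artifact_signed THEN publish_ok]. New: compile_c, compile_b, cache_stale, src_changed, publish_ok.
Round 2: R5 [IF compile_c THEN link_lib]; R10 [IF publish_ok THEN cond_7]; R15 [IF publish_ok and gen_docs THEN cond_1]. New: link_lib, cond_7, cond_1.
Round 3: R2 [IF link_lib and publish_ok THEN format_ok]. New: format_ok.
Round 4: R3 [IF publish_ok and format_ok THEN cond_4]; R11 [IF format_ok THEN hdr_changed]. New: cond_4, hdr_changed.
Round 5: R8 [IF hdr_changed and tests_changed and src_changed THEN run_unit]. New: run_unit.
Round 6: R4 [IF run_unit and cache_stale THEN lint_clean]. New: lint_clean.
Closure: {artifact_signed, cache_hit, cache_stale, cfg_changed, compile_a, compile_b, compile_c, cond_1, cond_4, cond_7, deploy_prod, deploy_stage, format_ok, gen_docs, hdr_changed, link_lib, lint_clean, publish_ok, run_integ, run_unit, src_changed, tag_release, tests_changed} — 23 facts.

23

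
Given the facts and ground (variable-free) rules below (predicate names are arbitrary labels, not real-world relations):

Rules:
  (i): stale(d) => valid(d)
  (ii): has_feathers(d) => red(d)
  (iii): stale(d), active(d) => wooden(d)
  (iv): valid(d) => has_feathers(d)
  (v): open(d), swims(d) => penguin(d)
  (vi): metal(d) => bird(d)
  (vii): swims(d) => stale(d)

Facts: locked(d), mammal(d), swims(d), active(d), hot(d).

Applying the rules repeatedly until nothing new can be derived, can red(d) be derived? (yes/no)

Round 1: (vii) [swims(d) => stale(d)]. Adds stale(d).
Round 2: (i) [stale(d) => valid(d)]; (iii) [stale(d), active(d) => wooden(d)]. Adds valid(d), wooden(d).
Round 3: (iv) [valid(d) => has_feathers(d)]. Adds has_feathers(d).
Round 4: (ii) [has_feathers(d) => red(d)]. Adds red(d).
red(d) appears in round 4, so it is derivable.

yes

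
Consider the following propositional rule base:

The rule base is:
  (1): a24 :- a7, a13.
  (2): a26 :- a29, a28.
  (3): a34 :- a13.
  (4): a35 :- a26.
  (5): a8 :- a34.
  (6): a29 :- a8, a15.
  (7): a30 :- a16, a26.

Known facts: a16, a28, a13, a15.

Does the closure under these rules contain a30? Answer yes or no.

Round 1: (3) [a34 :- a13.]. New: a34.
Round 2: (5) [a8 :- a34.]. New: a8.
Round 3: (6) [a29 :- a8, a15.]. New: a29.
Round 4: (2) [a26 :- a29, a28.]. New: a26.
Round 5: (4) [a35 :- a26.]; (7) [a30 :- a16, a26.]. New: a35, a30.
a30 appears in round 5, so it is derivable.

yes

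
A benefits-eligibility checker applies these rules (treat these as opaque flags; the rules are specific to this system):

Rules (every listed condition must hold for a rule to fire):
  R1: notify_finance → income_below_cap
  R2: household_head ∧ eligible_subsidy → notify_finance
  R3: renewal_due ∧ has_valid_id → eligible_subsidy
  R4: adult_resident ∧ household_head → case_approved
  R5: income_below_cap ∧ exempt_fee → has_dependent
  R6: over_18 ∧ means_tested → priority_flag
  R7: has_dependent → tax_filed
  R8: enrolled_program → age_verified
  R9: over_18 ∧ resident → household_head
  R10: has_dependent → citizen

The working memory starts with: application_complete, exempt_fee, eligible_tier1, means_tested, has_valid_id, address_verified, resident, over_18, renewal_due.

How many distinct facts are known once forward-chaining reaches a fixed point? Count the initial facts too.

Round 1: R3 [renewal_due ∧ has_valid_id → eligible_subsidy]; R6 [over_18 ∧ means_tested → priority_flag]; R9 [over_18 ∧ resident → household_head]. Adds eligible_subsidy, priority_flag, household_head.
Round 2: R2 [household_head ∧ eligible_subsidy → notify_finance]. Adds notify_finance.
Round 3: R1 [notify_finance → income_below_cap]. Adds income_below_cap.
Round 4: R5 [income_below_cap ∧ exempt_fee → has_dependent]. Adds has_dependent.
Round 5: R7 [has_dependent → tax_filed]; R10 [has_dependent → citizen]. Adds tax_filed, citizen.
Closure: {address_verified, application_complete, citizen, eligible_subsidy, eligible_tier1, exempt_fee, has_dependent, has_valid_id, household_head, income_below_cap, means_tested, notify_finance, over_18, priority_flag, renewal_due, resident, tax_filed} — 17 facts.

17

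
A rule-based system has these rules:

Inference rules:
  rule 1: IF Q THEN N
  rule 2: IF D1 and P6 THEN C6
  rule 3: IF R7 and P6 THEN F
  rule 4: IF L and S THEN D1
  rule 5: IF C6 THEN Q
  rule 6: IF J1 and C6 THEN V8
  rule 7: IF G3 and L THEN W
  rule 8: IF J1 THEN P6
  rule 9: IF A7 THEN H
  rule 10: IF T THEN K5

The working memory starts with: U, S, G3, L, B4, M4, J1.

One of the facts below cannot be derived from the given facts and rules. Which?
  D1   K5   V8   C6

Round 1 fires rule 4, rule 7, rule 8, giving D1, W, P6.
Round 2 fires rule 2, giving C6.
Round 3 fires rule 5, rule 6, giving Q, V8.
Round 4 fires rule 1, giving N.
Derived: V8 (round 3), D1 (round 1), C6 (round 2). K5 never appears in any round.

K5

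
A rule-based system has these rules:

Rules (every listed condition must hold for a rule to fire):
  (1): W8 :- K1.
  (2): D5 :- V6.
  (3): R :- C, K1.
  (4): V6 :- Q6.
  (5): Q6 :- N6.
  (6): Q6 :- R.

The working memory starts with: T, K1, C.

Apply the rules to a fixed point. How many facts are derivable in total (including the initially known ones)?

Round 1: (1) [W8 :- K1.]; (3) [R :- C, K1.]. Adds W8, R.
Round 2: (6) [Q6 :- R.]. Adds Q6.
Round 3: (4) [V6 :- Q6.]. Adds V6.
Round 4: (2) [D5 :- V6.]. Adds D5.
Closure: {C, D5, K1, Q6, R, T, V6, W8} — 8 facts.

8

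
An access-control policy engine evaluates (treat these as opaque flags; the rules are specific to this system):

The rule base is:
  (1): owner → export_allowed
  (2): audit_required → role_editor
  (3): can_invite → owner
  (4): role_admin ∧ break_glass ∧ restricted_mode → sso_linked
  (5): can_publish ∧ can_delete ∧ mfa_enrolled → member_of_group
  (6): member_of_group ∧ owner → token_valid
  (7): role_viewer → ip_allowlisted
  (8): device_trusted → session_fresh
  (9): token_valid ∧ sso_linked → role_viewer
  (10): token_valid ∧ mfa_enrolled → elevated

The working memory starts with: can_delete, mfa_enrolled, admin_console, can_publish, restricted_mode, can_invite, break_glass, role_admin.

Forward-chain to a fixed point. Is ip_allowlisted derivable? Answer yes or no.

yes

Round 1 fires (3), (4), (5), giving owner, sso_linked, member_of_group.
Round 2 fires (1), (6), giving export_allowed, token_valid.
Round 3 fires (9), (10), giving role_viewer, elevated.
Round 4 fires (7), giving ip_allowlisted.
ip_allowlisted appears in round 4, so it is derivable.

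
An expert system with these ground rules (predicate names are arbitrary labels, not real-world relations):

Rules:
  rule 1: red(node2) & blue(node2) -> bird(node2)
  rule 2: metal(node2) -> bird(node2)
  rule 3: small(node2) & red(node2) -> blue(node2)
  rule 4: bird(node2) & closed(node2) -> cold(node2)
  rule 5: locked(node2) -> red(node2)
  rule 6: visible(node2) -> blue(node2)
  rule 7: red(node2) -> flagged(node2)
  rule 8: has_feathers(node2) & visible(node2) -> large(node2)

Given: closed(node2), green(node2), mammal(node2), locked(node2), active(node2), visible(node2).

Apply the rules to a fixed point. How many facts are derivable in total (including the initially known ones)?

Round 1: rule 5 [locked(node2) -> red(node2)]; rule 6 [visible(node2) -> blue(node2)]. Adds red(node2), blue(node2).
Round 2: rule 1 [red(node2) & blue(node2) -> bird(node2)]; rule 7 [red(node2) -> flagged(node2)]. Adds bird(node2), flagged(node2).
Round 3: rule 4 [bird(node2) & closed(node2) -> cold(node2)]. Adds cold(node2).
Closure: {active(node2), bird(node2), blue(node2), closed(node2), cold(node2), flagged(node2), green(node2), locked(node2), mammal(node2), red(node2), visible(node2)} — 11 facts.

11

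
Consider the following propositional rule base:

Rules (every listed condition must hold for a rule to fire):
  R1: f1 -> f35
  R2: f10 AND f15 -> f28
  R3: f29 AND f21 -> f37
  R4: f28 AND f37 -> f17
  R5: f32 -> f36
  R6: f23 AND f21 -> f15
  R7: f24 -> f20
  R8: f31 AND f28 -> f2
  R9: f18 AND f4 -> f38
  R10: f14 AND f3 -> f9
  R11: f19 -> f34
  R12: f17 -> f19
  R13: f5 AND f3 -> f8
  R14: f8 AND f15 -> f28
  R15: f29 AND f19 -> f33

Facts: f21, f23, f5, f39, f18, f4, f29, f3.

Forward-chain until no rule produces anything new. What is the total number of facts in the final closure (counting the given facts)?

17

Round 1: R3 [f29 AND f21 -> f37]; R6 [f23 AND f21 -> f15]; R9 [f18 AND f4 -> f38]; R13 [f5 AND f3 -> f8]. Adds f37, f15, f38, f8.
Round 2: R14 [f8 AND f15 -> f28]. Adds f28.
Round 3: R4 [f28 AND f37 -> f17]. Adds f17.
Round 4: R12 [f17 -> f19]. Adds f19.
Round 5: R11 [f19 -> f34]; R15 [f29 AND f19 -> f33]. Adds f34, f33.
Closure: {f15, f17, f18, f19, f21, f23, f28, f29, f3, f33, f34, f37, f38, f39, f4, f5, f8} — 17 facts.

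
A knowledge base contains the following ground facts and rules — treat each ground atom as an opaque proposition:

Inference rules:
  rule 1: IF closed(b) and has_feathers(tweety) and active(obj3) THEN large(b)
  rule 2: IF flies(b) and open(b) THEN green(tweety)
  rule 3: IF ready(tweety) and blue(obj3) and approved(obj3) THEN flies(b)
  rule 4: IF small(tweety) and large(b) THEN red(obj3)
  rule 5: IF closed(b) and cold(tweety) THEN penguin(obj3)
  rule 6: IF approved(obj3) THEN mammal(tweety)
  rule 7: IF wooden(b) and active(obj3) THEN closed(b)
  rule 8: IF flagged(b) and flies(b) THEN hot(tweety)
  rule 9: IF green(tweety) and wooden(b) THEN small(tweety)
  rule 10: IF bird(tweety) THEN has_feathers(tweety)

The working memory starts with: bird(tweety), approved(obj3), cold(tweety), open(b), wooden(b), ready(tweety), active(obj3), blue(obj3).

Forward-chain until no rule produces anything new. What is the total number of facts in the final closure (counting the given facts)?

17

Round 1: rule 3 [IF ready(tweety) and blue(obj3) and approved(obj3) THEN flies(b)]; rule 6 [IF approved(obj3) THEN mammal(tweety)]; rule 7 [IF wooden(b) and active(obj3) THEN closed(b)]; rule 10 [IF bird(tweety) THEN has_feathers(tweety)]. New: flies(b), mammal(tweety), closed(b), has_feathers(tweety).
Round 2: rule 1 [IF closed(b) and has_feathers(tweety) and active(obj3) THEN large(b)]; rule 2 [IF flies(b) and open(b) THEN green(tweety)]; rule 5 [IF closed(b) and cold(tweety) THEN penguin(obj3)]. New: large(b), green(tweety), penguin(obj3).
Round 3: rule 9 [IF green(tweety) and wooden(b) THEN small(tweety)]. New: small(tweety).
Round 4: rule 4 [IF small(tweety) and large(b) THEN red(obj3)]. New: red(obj3).
Closure: {active(obj3), approved(obj3), bird(tweety), blue(obj3), closed(b), cold(tweety), flies(b), green(tweety), has_feathers(tweety), large(b), mammal(tweety), open(b), penguin(obj3), ready(tweety), red(obj3), small(tweety), wooden(b)} — 17 facts.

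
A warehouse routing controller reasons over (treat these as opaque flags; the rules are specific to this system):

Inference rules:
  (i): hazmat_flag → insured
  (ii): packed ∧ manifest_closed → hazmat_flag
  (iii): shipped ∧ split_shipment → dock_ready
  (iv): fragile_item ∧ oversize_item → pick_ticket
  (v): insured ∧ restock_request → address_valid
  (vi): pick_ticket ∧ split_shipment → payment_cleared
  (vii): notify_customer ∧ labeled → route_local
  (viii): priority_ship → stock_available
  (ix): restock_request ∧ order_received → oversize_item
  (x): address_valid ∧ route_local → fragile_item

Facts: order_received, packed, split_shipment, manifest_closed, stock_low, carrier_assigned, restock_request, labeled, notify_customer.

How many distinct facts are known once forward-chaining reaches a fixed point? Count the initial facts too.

Round 1: (ii) [packed ∧ manifest_closed → hazmat_flag]; (vii) [notify_customer ∧ labeled → route_local]; (ix) [restock_request ∧ order_received → oversize_item]. Adds hazmat_flag, route_local, oversize_item.
Round 2: (i) [hazmat_flag → insured]. Adds insured.
Round 3: (v) [insured ∧ restock_request → address_valid]. Adds address_valid.
Round 4: (x) [address_valid ∧ route_local → fragile_item]. Adds fragile_item.
Round 5: (iv) [fragile_item ∧ oversize_item → pick_ticket]. Adds pick_ticket.
Round 6: (vi) [pick_ticket ∧ split_shipment → payment_cleared]. Adds payment_cleared.
Closure: {address_valid, carrier_assigned, fragile_item, hazmat_flag, insured, labeled, manifest_closed, notify_customer, order_received, oversize_item, packed, payment_cleared, pick_ticket, restock_request, route_local, split_shipment, stock_low} — 17 facts.

17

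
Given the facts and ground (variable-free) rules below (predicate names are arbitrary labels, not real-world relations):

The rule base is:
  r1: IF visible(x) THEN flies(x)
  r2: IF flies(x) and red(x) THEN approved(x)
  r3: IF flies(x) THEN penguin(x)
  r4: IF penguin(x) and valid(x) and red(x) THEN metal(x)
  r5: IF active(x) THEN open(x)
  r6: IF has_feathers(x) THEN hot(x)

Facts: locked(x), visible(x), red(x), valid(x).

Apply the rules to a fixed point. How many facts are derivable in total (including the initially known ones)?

8

Round 1 fires r1, giving flies(x).
Round 2 fires r2, r3, giving approved(x), penguin(x).
Round 3 fires r4, giving metal(x).
Closure: {approved(x), flies(x), locked(x), metal(x), penguin(x), red(x), valid(x), visible(x)} — 8 facts.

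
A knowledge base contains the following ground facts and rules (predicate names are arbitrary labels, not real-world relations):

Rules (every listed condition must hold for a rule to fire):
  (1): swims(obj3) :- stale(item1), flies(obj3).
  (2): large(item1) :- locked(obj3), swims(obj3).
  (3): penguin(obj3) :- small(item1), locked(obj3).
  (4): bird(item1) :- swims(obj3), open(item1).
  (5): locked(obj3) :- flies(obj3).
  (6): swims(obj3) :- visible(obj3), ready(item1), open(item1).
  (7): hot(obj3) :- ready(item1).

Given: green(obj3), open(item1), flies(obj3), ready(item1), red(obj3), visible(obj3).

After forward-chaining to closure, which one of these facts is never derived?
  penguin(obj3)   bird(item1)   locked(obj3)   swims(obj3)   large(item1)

penguin(obj3)

Round 1: (5) [locked(obj3) :- flies(obj3).]; (6) [swims(obj3) :- visible(obj3), ready(item1), open(item1).]; (7) [hot(obj3) :- ready(item1).]. Adds locked(obj3), swims(obj3), hot(obj3).
Round 2: (2) [large(item1) :- locked(obj3), swims(obj3).]; (4) [bird(item1) :- swims(obj3), open(item1).]. Adds large(item1), bird(item1).
Derived: bird(item1) (round 2), locked(obj3) (round 1), swims(obj3) (round 1), large(item1) (round 2). penguin(obj3) never appears in any round.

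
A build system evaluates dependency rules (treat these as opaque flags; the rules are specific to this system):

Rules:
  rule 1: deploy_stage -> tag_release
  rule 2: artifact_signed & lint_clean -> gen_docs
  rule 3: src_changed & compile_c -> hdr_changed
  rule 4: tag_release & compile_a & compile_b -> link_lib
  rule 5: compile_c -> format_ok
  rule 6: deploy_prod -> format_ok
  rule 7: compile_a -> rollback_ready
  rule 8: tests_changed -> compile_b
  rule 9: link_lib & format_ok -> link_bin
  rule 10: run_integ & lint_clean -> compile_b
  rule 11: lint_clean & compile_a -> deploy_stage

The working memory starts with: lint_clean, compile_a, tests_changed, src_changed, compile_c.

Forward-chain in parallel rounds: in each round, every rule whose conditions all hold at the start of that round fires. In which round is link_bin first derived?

Round 1 fires rule 3, rule 5, rule 7, rule 8, rule 11, giving hdr_changed, format_ok, rollback_ready, compile_b, deploy_stage.
Round 2 fires rule 1, giving tag_release.
Round 3 fires rule 4, giving link_lib.
Round 4 fires rule 9, giving link_bin.
link_bin first appears in round 4.

4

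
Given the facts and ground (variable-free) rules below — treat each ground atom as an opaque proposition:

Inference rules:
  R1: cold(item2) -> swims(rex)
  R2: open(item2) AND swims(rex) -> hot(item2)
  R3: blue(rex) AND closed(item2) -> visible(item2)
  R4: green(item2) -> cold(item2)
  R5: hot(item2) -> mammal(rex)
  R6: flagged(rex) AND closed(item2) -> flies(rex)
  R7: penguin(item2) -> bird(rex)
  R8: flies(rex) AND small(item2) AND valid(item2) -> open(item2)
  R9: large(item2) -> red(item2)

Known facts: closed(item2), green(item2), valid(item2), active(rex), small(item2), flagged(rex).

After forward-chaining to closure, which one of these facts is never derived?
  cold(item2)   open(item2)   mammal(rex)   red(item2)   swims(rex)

Round 1 fires R4, R6, giving cold(item2), flies(rex).
Round 2 fires R1, R8, giving swims(rex), open(item2).
Round 3 fires R2, giving hot(item2).
Round 4 fires R5, giving mammal(rex).
Derived: mammal(rex) (round 4), cold(item2) (round 1), swims(rex) (round 2), open(item2) (round 2). red(item2) never appears in any round.

red(item2)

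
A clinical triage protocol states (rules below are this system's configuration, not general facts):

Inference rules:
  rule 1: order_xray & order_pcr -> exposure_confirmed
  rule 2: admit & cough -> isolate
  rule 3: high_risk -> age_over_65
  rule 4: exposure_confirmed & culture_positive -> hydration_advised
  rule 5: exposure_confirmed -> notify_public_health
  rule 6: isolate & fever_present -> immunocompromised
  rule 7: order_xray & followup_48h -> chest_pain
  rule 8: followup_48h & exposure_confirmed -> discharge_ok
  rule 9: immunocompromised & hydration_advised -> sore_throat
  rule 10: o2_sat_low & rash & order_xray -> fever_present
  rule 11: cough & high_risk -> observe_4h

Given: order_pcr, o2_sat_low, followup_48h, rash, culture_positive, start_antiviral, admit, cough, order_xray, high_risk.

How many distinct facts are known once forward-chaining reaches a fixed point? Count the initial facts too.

Round 1: rule 1 [order_xray & order_pcr -> exposure_confirmed]; rule 2 [admit & cough -> isolate]; rule 3 [high_risk -> age_over_65]; rule 7 [order_xray & followup_48h -> chest_pain]; rule 10 [o2_sat_low & rash & order_xray -> fever_present]; rule 11 [cough & high_risk -> observe_4h]. New: exposure_confirmed, isolate, age_over_65, chest_pain, fever_present, observe_4h.
Round 2: rule 4 [exposure_confirmed & culture_positive -> hydration_advised]; rule 5 [exposure_confirmed -> notify_public_health]; rule 6 [isolate & fever_present -> immunocompromised]; rule 8 [followup_48h & exposure_confirmed -> discharge_ok]. New: hydration_advised, notify_public_health, immunocompromised, discharge_ok.
Round 3: rule 9 [immunocompromised & hydration_advised -> sore_throat]. New: sore_throat.
Closure: {admit, age_over_65, chest_pain, cough, culture_positive, discharge_ok, exposure_confirmed, fever_present, followup_48h, high_risk, hydration_advised, immunocompromised, isolate, notify_public_health, o2_sat_low, observe_4h, order_pcr, order_xray, rash, sore_throat, start_antiviral} — 21 facts.

21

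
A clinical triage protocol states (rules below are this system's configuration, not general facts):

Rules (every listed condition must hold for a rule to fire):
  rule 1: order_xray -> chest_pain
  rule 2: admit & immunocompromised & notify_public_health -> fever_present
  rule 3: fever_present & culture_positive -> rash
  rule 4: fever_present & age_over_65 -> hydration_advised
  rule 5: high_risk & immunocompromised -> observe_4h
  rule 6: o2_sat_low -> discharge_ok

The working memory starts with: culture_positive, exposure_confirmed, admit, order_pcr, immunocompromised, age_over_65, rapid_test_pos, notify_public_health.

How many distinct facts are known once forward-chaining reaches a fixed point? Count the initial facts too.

Round 1: rule 2 [admit & immunocompromised & notify_public_health -> fever_present]. Adds fever_present.
Round 2: rule 3 [fever_present & culture_positive -> rash]; rule 4 [fever_present & age_over_65 -> hydration_advised]. Adds rash, hydration_advised.
Closure: {admit, age_over_65, culture_positive, exposure_confirmed, fever_present, hydration_advised, immunocompromised, notify_public_health, order_pcr, rapid_test_pos, rash} — 11 facts.

11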